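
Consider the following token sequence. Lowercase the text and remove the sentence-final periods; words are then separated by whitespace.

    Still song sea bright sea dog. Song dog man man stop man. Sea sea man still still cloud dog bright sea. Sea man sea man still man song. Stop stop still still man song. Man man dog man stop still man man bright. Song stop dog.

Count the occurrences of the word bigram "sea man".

3

Scanning the 45 overlapping bigram windows for "sea man":
  position 14–15: sea man
  position 22–23: sea man
  position 24–25: sea man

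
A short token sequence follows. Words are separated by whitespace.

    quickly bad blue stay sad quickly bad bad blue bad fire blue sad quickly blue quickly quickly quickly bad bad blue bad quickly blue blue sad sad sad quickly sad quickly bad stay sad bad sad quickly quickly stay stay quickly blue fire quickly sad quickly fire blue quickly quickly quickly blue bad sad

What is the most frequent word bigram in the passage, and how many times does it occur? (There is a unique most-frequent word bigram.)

Bigram frequencies (highest first):
  sad quickly: 6
  quickly quickly: 5
  quickly bad: 4
  quickly blue: 4
  bad blue: 3
  blue bad: 3
  … (20 more, each ≤ 2)

"sad quickly", 6 times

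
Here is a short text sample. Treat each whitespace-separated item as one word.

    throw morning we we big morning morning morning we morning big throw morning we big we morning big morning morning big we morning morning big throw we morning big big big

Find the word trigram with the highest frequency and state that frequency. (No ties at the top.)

"we morning big", 3 times

Trigram frequencies (highest first):
  we morning big: 3
  throw morning we: 2
  big morning morning: 2
  morning big throw: 2
  big we morning: 2
  morning morning big: 2
  … (16 more, each ≤ 1)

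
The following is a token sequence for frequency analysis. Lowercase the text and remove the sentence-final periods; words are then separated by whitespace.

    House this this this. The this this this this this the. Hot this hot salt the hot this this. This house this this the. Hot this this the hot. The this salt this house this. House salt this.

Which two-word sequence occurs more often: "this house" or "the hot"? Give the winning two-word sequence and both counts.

"this house": 3 occurrences
"the hot": 4 occurrences

"the hot" (4 vs 3)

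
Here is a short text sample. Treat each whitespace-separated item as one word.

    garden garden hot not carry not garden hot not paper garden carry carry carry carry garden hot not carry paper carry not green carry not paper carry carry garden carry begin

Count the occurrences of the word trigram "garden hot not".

3

Scanning the 29 overlapping trigram windows for "garden hot not":
  position 2–4: garden hot not
  position 7–9: garden hot not
  position 16–18: garden hot not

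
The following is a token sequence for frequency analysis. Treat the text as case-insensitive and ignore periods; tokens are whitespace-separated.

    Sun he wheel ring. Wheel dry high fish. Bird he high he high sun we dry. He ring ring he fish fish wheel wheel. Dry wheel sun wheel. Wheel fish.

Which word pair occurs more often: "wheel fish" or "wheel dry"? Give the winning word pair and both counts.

"wheel dry" (2 vs 1)

"wheel fish": 1 occurrence
"wheel dry": 2 occurrences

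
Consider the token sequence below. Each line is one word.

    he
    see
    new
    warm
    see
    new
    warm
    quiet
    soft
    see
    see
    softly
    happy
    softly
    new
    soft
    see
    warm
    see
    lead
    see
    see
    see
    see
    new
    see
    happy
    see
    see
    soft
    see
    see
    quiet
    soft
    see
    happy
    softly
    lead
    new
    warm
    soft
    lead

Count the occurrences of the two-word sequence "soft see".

Scanning the 41 overlapping bigram windows for "soft see":
  position 9–10: soft see
  position 16–17: soft see
  position 30–31: soft see
  position 34–35: soft see

4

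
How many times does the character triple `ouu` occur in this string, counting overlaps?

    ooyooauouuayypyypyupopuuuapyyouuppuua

Sliding a length-3 window over the 37 characters (35 positions):
  position 8–10: ouu
  position 30–32: ouu

2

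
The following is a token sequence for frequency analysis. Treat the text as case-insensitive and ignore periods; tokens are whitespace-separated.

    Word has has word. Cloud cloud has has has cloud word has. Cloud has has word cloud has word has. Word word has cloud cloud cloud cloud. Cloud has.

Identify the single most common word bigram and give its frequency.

Bigram frequencies (highest first):
  cloud cloud: 5
  word has: 4
  has has: 4
  has word: 4
  cloud has: 4
  has cloud: 3
  … (3 more, each ≤ 2)

"cloud cloud", 5 times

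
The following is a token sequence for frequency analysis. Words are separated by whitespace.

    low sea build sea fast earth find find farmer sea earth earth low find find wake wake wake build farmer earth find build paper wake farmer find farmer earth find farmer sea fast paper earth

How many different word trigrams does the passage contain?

31

35 tokens → 33 trigram windows in total.
Repeated trigrams (each contributes count−1 duplicates):
  farmer earth find: 2
  find farmer sea: 2
2 duplicate windows → 33 − 2 = 31 distinct.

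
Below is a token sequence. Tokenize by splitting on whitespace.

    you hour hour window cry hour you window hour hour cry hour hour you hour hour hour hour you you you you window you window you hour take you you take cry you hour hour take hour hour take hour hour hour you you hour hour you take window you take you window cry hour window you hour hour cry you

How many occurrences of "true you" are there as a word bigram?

0

Scanning the 60 overlapping bigram windows for "true you":
  (none found)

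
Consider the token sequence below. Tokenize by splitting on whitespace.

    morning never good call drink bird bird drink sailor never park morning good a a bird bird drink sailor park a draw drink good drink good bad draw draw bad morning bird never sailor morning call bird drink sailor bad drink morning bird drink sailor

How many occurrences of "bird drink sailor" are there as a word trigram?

Scanning the 43 overlapping trigram windows for "bird drink sailor":
  position 7–9: bird drink sailor
  position 17–19: bird drink sailor
  position 37–39: bird drink sailor
  position 43–45: bird drink sailor

4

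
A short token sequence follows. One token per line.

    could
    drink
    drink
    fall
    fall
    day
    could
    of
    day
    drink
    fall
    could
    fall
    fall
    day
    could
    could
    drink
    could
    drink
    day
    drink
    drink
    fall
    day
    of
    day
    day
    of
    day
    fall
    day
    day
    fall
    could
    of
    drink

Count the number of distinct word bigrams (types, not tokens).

18

37 tokens → 36 bigram windows in total.
Repeated bigrams (each contributes count−1 duplicates):
  fall day: 4
  could drink: 3
  drink fall: 3
  of day: 3
  could of: 2
  day could: 2
  day day: 2
  day drink: 2
  … (5 more repeated)
18 duplicate windows → 36 − 18 = 18 distinct.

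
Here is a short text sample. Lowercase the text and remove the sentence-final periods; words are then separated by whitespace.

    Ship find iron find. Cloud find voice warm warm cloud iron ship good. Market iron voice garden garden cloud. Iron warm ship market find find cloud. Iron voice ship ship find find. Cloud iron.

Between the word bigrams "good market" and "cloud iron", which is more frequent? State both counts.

"good market": 1 occurrence
"cloud iron": 4 occurrences

"cloud iron" (4 vs 1)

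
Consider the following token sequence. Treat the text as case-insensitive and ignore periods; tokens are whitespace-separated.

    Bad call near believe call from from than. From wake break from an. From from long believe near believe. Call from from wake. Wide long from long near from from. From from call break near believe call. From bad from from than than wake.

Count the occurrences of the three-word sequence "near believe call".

Scanning the 42 overlapping trigram windows for "near believe call":
  position 3–5: near believe call
  position 18–20: near believe call
  position 35–37: near believe call

3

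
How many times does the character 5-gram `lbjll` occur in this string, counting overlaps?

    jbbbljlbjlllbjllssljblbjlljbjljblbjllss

4

Sliding a length-5 window over the 39 characters (35 positions):
  position 7–11: lbjll
  position 12–16: lbjll
  position 22–26: lbjll
  position 33–37: lbjll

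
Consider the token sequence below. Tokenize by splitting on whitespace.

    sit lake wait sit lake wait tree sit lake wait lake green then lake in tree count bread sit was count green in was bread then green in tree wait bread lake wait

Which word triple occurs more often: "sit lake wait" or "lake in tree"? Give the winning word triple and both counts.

"sit lake wait": 3 occurrences
"lake in tree": 1 occurrence

"sit lake wait" (3 vs 1)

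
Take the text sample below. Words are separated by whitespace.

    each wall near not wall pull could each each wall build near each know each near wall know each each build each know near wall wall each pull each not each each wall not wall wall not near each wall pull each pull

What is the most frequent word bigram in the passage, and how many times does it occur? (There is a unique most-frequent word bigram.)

Bigram frequencies (highest first):
  each wall: 4
  each each: 3
  not wall: 2
  wall pull: 2
  near each: 2
  each know: 2
  … (21 more, each ≤ 2)

"each wall", 4 times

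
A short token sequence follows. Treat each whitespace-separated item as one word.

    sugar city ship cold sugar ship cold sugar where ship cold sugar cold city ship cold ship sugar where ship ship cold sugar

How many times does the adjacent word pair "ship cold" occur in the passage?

5

Scanning the 22 overlapping bigram windows for "ship cold":
  position 3–4: ship cold
  position 6–7: ship cold
  position 10–11: ship cold
  position 15–16: ship cold
  position 21–22: ship cold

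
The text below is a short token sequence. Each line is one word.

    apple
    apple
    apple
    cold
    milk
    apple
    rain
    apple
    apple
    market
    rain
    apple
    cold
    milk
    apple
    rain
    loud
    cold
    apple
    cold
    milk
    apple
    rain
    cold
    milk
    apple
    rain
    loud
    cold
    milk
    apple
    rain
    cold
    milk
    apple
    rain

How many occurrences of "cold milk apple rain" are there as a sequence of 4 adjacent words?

Scanning the 33 overlapping 4-gram windows for "cold milk apple rain":
  position 4–7: cold milk apple rain
  position 13–16: cold milk apple rain
  position 20–23: cold milk apple rain
  position 24–27: cold milk apple rain
  position 29–32: cold milk apple rain
  position 33–36: cold milk apple rain

6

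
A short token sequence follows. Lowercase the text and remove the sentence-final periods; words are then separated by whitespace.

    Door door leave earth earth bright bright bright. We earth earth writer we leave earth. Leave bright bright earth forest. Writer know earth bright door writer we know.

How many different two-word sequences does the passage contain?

21

28 tokens → 27 bigram windows in total.
Repeated bigrams (each contributes count−1 duplicates):
  bright bright: 3
  earth bright: 2
  earth earth: 2
  leave earth: 2
  writer we: 2
6 duplicate windows → 27 − 6 = 21 distinct.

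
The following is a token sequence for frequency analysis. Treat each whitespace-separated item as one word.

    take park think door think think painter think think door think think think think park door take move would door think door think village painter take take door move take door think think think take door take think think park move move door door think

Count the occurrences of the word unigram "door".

Scanning the 45 tokens for "door":
  position 4: door
  position 10: door
  position 16: door
  position 20: door
  position 22: door
  position 28: door
  position 31: door
  position 36: door
  position 43: door
  position 44: door

10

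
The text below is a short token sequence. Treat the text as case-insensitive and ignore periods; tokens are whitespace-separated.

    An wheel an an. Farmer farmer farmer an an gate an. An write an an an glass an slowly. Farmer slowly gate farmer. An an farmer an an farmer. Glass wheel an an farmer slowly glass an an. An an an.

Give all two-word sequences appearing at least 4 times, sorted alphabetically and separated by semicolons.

an an; an farmer

Bigram counts meeting the condition (at least 4 times):
  an an: 12
  an farmer: 4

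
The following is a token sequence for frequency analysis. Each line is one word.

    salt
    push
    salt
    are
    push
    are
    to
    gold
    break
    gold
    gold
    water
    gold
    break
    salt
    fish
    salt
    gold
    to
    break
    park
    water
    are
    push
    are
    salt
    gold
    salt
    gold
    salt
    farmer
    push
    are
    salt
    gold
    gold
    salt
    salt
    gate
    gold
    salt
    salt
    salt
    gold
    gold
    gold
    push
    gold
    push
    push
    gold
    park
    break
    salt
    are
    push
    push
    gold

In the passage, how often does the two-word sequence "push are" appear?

3

Scanning the 57 overlapping bigram windows for "push are":
  position 5–6: push are
  position 24–25: push are
  position 32–33: push are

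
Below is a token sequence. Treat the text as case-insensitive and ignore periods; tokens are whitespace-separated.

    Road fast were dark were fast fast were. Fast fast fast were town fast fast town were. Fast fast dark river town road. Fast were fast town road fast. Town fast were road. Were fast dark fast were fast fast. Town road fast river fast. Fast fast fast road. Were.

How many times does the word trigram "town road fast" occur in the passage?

3

Scanning the 48 overlapping trigram windows for "town road fast":
  position 22–24: town road fast
  position 27–29: town road fast
  position 41–43: town road fast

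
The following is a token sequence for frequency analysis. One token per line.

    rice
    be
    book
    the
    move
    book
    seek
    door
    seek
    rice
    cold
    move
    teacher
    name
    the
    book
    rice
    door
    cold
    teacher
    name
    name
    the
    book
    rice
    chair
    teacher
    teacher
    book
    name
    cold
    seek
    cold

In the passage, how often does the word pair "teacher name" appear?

Scanning the 32 overlapping bigram windows for "teacher name":
  position 13–14: teacher name
  position 20–21: teacher name

2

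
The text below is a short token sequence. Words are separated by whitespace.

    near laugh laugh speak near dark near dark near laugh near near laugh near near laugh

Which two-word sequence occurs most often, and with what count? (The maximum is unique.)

Bigram frequencies (highest first):
  near laugh: 4
  near dark: 2
  dark near: 2
  laugh near: 2
  near near: 2
  laugh laugh: 1
  … (2 more, each ≤ 1)

"near laugh", 4 times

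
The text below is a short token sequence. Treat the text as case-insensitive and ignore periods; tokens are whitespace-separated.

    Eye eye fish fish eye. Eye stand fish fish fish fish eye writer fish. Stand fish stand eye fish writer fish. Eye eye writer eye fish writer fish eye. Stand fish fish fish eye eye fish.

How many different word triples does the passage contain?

22

36 tokens → 34 trigram windows in total.
Repeated trigrams (each contributes count−1 duplicates):
  fish eye eye: 3
  fish fish eye: 3
  fish fish fish: 3
  eye eye fish: 2
  eye fish writer: 2
  eye stand fish: 2
  fish writer fish: 2
  stand fish fish: 2
  … (1 more repeated)
12 duplicate windows → 34 − 12 = 22 distinct.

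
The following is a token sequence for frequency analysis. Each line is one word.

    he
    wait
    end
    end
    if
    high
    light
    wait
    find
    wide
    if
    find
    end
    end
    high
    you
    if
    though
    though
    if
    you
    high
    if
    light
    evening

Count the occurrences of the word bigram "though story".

0

Scanning the 24 overlapping bigram windows for "though story":
  (none found)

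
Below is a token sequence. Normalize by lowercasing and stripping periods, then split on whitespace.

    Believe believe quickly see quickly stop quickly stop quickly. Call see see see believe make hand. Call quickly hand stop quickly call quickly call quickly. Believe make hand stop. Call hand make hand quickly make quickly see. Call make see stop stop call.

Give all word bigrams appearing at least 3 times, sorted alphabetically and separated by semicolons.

call quickly; make hand; quickly call; stop quickly

Bigram counts meeting the condition (at least 3 times):
  call quickly: 3
  make hand: 3
  quickly call: 3
  stop quickly: 3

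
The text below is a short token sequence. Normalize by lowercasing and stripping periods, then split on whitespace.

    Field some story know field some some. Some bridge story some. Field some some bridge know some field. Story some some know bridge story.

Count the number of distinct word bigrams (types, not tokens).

14

24 tokens → 23 bigram windows in total.
Repeated bigrams (each contributes count−1 duplicates):
  some some: 4
  field some: 3
  bridge story: 2
  some bridge: 2
  some field: 2
  story some: 2
9 duplicate windows → 23 − 9 = 14 distinct.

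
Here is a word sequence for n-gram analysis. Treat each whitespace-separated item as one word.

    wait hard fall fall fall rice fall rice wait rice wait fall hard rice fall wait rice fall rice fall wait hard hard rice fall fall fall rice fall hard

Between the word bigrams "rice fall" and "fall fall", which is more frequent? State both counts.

"rice fall": 6 occurrences
"fall fall": 4 occurrences

"rice fall" (6 vs 4)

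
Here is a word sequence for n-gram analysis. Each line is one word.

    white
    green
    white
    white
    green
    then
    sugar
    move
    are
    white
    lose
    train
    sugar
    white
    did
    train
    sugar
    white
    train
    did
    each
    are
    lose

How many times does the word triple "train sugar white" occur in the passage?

Scanning the 21 overlapping trigram windows for "train sugar white":
  position 12–14: train sugar white
  position 16–18: train sugar white

2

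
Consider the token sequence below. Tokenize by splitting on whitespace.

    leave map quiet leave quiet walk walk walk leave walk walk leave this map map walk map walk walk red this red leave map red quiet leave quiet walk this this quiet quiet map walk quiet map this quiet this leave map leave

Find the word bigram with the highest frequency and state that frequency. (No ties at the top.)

Bigram frequencies (highest first):
  walk walk: 4
  leave map: 3
  map walk: 3
  quiet leave: 2
  leave quiet: 2
  quiet walk: 2
  … (23 more, each ≤ 2)

"walk walk", 4 times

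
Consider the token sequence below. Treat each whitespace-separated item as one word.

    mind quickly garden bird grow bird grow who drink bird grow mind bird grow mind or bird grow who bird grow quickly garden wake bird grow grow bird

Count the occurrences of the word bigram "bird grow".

7

Scanning the 27 overlapping bigram windows for "bird grow":
  position 4–5: bird grow
  position 6–7: bird grow
  position 10–11: bird grow
  position 13–14: bird grow
  position 17–18: bird grow
  position 20–21: bird grow
  position 25–26: bird grow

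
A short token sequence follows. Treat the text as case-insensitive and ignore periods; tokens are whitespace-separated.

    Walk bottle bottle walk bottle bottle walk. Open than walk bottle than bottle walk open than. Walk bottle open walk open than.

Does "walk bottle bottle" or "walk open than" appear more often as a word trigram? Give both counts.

"walk bottle bottle": 2 occurrences
"walk open than": 3 occurrences

"walk open than" (3 vs 2)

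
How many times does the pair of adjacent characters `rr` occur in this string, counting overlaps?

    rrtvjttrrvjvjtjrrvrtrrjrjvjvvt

4

Sliding a length-2 window over the 30 characters (29 positions):
  position 1–2: rr
  position 8–9: rr
  position 16–17: rr
  position 21–22: rr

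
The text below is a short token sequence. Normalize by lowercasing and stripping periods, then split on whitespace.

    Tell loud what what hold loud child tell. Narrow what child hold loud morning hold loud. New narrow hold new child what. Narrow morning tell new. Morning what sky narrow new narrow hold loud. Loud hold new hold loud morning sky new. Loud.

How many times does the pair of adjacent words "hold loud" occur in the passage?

5

Scanning the 42 overlapping bigram windows for "hold loud":
  position 5–6: hold loud
  position 12–13: hold loud
  position 15–16: hold loud
  position 33–34: hold loud
  position 38–39: hold loud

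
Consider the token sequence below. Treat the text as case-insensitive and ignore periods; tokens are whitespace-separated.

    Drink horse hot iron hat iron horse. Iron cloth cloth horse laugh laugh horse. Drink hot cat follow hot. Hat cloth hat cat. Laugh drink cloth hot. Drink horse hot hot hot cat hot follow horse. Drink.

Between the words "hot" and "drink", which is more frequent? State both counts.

"hot" (8 vs 5)

"hot": 8 occurrences
"drink": 5 occurrences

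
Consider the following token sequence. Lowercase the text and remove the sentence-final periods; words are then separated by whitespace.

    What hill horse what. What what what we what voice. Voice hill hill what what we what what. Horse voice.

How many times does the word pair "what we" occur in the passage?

Scanning the 19 overlapping bigram windows for "what we":
  position 7–8: what we
  position 15–16: what we

2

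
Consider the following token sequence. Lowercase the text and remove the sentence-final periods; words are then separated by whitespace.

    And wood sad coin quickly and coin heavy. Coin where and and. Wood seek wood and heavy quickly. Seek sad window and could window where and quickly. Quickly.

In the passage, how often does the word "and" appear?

Scanning the 28 tokens for "and":
  position 1: and
  position 6: and
  position 11: and
  position 12: and
  position 16: and
  position 22: and
  position 26: and

7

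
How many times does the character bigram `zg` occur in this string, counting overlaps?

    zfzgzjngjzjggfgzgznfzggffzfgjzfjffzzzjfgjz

3

Sliding a length-2 window over the 42 characters (41 positions):
  position 3–4: zg
  position 16–17: zg
  position 21–22: zg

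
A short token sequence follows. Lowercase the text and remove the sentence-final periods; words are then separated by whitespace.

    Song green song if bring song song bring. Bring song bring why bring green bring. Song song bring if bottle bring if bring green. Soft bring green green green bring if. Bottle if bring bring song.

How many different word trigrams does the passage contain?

30

36 tokens → 34 trigram windows in total.
Repeated trigrams (each contributes count−1 duplicates):
  bring bring song: 2
  bring if bottle: 2
  bring song song: 2
  song song bring: 2
4 duplicate windows → 34 − 4 = 30 distinct.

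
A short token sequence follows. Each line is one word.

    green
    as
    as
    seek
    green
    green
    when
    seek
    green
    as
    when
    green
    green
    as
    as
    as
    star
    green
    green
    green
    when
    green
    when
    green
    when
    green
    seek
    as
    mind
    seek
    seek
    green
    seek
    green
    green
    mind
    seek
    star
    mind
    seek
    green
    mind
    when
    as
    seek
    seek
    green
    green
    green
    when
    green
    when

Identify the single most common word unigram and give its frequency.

"green", 20 times

Unigram frequencies (highest first):
  green: 20
  seek: 10
  as: 8
  when: 8
  mind: 4
  star: 2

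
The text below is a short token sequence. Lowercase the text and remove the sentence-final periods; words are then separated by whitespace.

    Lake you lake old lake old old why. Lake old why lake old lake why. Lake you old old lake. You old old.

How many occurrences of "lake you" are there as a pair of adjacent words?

Scanning the 22 overlapping bigram windows for "lake you":
  position 1–2: lake you
  position 16–17: lake you
  position 20–21: lake you

3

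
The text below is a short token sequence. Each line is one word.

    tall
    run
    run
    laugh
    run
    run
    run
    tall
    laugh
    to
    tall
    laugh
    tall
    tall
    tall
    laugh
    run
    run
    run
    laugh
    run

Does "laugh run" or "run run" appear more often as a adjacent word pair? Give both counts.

"run run" (5 vs 3)

"laugh run": 3 occurrences
"run run": 5 occurrences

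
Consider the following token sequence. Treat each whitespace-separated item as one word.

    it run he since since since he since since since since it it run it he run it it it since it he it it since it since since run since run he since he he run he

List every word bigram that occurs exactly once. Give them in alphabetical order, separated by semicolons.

he he; he it; run since

Bigram counts meeting the condition (exactly once):
  he he: 1
  he it: 1
  run since: 1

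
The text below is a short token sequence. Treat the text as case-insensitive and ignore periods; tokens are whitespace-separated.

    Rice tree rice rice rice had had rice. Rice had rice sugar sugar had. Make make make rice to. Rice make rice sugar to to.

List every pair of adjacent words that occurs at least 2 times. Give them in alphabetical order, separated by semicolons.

Bigram counts meeting the condition (at least 2 times):
  had rice: 2
  make make: 2
  make rice: 2
  rice had: 2
  rice rice: 3
  rice sugar: 2

had rice; make make; make rice; rice had; rice rice; rice sugar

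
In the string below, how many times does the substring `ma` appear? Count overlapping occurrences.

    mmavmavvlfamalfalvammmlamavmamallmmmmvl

6

Sliding a length-2 window over the 39 characters (38 positions):
  position 2–3: ma
  position 5–6: ma
  position 12–13: ma
  position 25–26: ma
  position 28–29: ma
  position 30–31: ma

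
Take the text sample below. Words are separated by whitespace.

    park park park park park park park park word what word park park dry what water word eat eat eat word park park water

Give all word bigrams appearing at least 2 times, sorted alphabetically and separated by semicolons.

eat eat; park park; word park

Bigram counts meeting the condition (at least 2 times):
  eat eat: 2
  park park: 9
  word park: 2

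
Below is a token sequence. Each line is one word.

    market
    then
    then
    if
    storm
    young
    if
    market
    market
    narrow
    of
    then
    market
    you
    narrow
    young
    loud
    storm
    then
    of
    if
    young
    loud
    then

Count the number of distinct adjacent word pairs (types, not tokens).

22

24 tokens → 23 bigram windows in total.
Repeated bigrams (each contributes count−1 duplicates):
  young loud: 2
1 duplicate windows → 23 − 1 = 22 distinct.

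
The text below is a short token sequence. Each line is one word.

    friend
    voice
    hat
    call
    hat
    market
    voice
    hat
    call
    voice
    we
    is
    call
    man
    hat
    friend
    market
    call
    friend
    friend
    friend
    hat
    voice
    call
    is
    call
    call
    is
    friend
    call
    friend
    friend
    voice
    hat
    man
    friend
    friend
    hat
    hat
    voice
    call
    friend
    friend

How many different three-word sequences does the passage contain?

35

43 tokens → 41 trigram windows in total.
Repeated trigrams (each contributes count−1 duplicates):
  call friend friend: 3
  friend friend hat: 2
  friend voice hat: 2
  hat voice call: 2
  voice hat call: 2
6 duplicate windows → 41 − 6 = 35 distinct.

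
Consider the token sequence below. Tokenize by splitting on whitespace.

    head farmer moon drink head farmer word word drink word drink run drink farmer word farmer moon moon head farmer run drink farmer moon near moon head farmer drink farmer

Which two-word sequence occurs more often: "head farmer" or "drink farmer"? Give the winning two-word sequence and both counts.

"head farmer": 4 occurrences
"drink farmer": 3 occurrences

"head farmer" (4 vs 3)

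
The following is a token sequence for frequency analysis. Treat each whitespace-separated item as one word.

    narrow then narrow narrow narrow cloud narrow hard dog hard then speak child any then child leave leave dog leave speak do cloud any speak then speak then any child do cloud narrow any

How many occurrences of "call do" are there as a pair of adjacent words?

0

Scanning the 33 overlapping bigram windows for "call do":
  (none found)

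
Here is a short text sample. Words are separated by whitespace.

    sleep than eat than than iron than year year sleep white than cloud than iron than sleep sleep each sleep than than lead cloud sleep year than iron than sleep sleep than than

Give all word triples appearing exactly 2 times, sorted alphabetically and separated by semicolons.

Trigram counts meeting the condition (exactly 2 times):
  iron than sleep: 2
  sleep than than: 2
  than sleep sleep: 2

iron than sleep; sleep than than; than sleep sleep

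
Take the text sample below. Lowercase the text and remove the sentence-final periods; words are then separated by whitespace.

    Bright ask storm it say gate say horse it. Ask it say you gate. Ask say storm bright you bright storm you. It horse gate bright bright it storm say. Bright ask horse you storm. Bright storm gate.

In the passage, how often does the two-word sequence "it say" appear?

2

Scanning the 37 overlapping bigram windows for "it say":
  position 4–5: it say
  position 11–12: it say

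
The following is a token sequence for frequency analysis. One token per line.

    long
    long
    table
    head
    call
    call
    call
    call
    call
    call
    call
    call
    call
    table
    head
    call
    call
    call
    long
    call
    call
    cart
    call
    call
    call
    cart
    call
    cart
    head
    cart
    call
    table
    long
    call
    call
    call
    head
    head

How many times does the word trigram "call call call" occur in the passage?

Scanning the 36 overlapping trigram windows for "call call call":
  position 5–7: call call call
  position 6–8: call call call
  position 7–9: call call call
  position 8–10: call call call
  position 9–11: call call call
  position 10–12: call call call
  position 11–13: call call call
  position 16–18: call call call
  position 23–25: call call call
  position 34–36: call call call

10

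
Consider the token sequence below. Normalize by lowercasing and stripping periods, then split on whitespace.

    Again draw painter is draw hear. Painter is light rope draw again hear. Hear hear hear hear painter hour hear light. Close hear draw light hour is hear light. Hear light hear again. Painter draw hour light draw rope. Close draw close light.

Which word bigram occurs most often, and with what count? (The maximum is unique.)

Bigram frequencies (highest first):
  hear hear: 4
  hear light: 3
  painter is: 2
  hear painter: 2
  light hear: 2
  again draw: 1
  … (28 more, each ≤ 1)

"hear hear", 4 times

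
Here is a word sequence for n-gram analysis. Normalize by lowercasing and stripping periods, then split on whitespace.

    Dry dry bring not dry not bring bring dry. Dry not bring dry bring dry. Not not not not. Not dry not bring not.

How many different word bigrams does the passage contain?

9

24 tokens → 23 bigram windows in total.
Repeated bigrams (each contributes count−1 duplicates):
  dry not: 4
  not not: 4
  bring dry: 3
  not bring: 3
  bring not: 2
  dry bring: 2
  dry dry: 2
  not dry: 2
14 duplicate windows → 23 − 14 = 9 distinct.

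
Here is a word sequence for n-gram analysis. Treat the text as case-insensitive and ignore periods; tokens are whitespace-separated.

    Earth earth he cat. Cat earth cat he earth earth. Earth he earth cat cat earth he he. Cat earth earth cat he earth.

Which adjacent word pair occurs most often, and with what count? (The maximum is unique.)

"earth earth", 4 times

Bigram frequencies (highest first):
  earth earth: 4
  earth he: 3
  cat earth: 3
  earth cat: 3
  he earth: 3
  he cat: 2
  … (3 more, each ≤ 2)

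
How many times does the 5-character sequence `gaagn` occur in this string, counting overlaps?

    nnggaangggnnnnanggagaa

0

Sliding a length-5 window over the 22 characters (18 positions):
  (no match at any position)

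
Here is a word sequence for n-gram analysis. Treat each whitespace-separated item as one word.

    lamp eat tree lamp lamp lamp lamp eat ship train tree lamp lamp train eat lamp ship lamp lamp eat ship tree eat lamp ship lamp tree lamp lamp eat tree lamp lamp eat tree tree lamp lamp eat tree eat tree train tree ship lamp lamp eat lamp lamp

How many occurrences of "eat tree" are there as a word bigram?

Scanning the 49 overlapping bigram windows for "eat tree":
  position 2–3: eat tree
  position 30–31: eat tree
  position 34–35: eat tree
  position 39–40: eat tree
  position 41–42: eat tree

5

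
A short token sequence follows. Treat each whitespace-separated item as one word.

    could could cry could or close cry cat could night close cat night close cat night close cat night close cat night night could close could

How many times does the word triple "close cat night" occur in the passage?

4

Scanning the 24 overlapping trigram windows for "close cat night":
  position 11–13: close cat night
  position 14–16: close cat night
  position 17–19: close cat night
  position 20–22: close cat night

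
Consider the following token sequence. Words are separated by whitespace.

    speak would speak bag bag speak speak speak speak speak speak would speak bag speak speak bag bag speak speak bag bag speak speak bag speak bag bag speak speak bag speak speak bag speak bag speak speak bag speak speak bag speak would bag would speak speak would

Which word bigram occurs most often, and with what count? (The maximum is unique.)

"speak speak", 13 times

Bigram frequencies (highest first):
  speak speak: 13
  speak bag: 11
  bag speak: 11
  speak would: 4
  bag bag: 4
  would speak: 3
  … (2 more, each ≤ 1)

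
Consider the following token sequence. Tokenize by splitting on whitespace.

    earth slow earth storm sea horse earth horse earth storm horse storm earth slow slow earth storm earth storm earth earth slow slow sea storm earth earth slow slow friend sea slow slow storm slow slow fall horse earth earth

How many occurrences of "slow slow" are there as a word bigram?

Scanning the 39 overlapping bigram windows for "slow slow":
  position 14–15: slow slow
  position 22–23: slow slow
  position 28–29: slow slow
  position 32–33: slow slow
  position 35–36: slow slow

5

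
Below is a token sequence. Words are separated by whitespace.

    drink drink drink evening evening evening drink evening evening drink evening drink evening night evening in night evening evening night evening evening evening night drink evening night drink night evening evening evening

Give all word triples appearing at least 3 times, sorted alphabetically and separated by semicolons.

Trigram counts meeting the condition (at least 3 times):
  evening drink evening: 3
  evening evening evening: 3
  night evening evening: 3

evening drink evening; evening evening evening; night evening evening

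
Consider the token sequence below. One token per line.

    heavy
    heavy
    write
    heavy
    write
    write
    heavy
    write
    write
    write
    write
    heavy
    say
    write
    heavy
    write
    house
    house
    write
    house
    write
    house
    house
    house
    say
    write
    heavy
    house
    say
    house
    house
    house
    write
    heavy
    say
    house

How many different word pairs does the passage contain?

12

36 tokens → 35 bigram windows in total.
Repeated bigrams (each contributes count−1 duplicates):
  write heavy: 6
  house house: 5
  heavy write: 4
  write write: 4
  house write: 3
  write house: 3
  heavy say: 2
  house say: 2
  … (2 more repeated)
23 duplicate windows → 35 − 23 = 12 distinct.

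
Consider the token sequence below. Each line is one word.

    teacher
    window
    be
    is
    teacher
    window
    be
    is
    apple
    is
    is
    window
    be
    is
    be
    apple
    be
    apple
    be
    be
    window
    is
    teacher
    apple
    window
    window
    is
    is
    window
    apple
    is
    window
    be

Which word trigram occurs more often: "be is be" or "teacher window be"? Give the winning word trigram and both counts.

"teacher window be" (2 vs 1)

"be is be": 1 occurrence
"teacher window be": 2 occurrences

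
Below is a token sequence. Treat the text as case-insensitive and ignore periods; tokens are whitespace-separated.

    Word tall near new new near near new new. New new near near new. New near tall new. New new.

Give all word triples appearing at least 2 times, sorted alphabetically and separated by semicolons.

near near new; near new new; new near near; new new near; new new new

Trigram counts meeting the condition (at least 2 times):
  near near new: 2
  near new new: 3
  new near near: 2
  new new near: 3
  new new new: 3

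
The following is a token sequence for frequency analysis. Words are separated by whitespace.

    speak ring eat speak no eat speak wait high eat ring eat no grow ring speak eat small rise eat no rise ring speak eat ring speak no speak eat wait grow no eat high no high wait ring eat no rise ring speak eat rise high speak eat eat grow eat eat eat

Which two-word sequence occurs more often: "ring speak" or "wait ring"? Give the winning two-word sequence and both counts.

"ring speak" (4 vs 1)

"ring speak": 4 occurrences
"wait ring": 1 occurrence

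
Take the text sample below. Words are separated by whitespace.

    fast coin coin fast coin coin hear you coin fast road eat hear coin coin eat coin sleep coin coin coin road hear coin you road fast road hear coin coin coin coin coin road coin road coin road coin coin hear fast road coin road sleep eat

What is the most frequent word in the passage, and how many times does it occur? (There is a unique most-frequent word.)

Unigram frequencies (highest first):
  coin: 22
  road: 9
  fast: 5
  hear: 5
  eat: 3
  you: 2
  … (1 more, each ≤ 2)

"coin", 22 times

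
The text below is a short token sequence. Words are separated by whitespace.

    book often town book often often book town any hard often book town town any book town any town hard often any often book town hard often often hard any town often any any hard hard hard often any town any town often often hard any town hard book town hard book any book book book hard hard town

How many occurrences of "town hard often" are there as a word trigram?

2

Scanning the 57 overlapping trigram windows for "town hard often":
  position 19–21: town hard often
  position 25–27: town hard often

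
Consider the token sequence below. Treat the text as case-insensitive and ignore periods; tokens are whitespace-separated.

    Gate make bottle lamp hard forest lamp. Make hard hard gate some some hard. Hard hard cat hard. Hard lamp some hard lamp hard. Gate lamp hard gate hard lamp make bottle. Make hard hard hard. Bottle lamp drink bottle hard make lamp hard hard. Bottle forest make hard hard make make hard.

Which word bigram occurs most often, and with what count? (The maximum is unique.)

Bigram frequencies (highest first):
  hard hard: 8
  lamp hard: 4
  make hard: 4
  hard gate: 3
  hard lamp: 3
  make bottle: 2
  … (23 more, each ≤ 2)

"hard hard", 8 times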